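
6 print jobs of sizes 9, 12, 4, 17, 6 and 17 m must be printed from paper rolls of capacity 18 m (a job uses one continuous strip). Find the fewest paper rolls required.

Total = 17 + 17 + 12 + 9 + 6 + 4 = 65 m.
Lower bound: ⌈65/18⌉ = 4 paper rolls.
A packing using 4 paper rolls:
  roll 1: 17 = 17
  roll 2: 17 = 17
  roll 3: 12 + 6 = 18
  roll 4: 9 + 4 = 13
This matches the lower bound, so 4 is optimal.

4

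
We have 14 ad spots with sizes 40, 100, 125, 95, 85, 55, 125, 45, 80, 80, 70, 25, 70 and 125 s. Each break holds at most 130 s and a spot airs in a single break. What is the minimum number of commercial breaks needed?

10

Total = 125 + 125 + 125 + 100 + 95 + 85 + 80 + 80 + 70 + 70 + 55 + 45 + 40 + 25 = 1120 s.
Lower bound: ⌈1120/130⌉ = 9 commercial breaks.
Also, 10 ad spots each exceed 65 s, and no two of those can share a break, so at least 10 commercial breaks are needed.
A packing using 10 commercial breaks:
  break 1: 125 = 125
  break 2: 125 = 125
  break 3: 125 = 125
  break 4: 100 + 25 = 125
  break 5: 95 = 95
  break 6: 85 + 45 = 130
  break 7: 80 + 40 = 120
  break 8: 80 = 80
  break 9: 70 + 55 = 125
  break 10: 70 = 70
This matches the lower bound, so 10 is optimal.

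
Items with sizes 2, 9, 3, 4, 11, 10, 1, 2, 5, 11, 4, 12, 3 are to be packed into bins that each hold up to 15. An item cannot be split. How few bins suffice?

Total = 12 + 11 + 11 + 10 + 9 + 5 + 4 + 4 + 3 + 3 + 2 + 2 + 1 = 77.
Lower bound: ⌈77/15⌉ = 6 bins.
A packing using 6 bins:
  bin 1: 12 + 3 = 15
  bin 2: 11 + 4 = 15
  bin 3: 11 + 4 = 15
  bin 4: 10 + 5 = 15
  bin 5: 9 + 3 + 2 + 1 = 15
  bin 6: 2 = 2
This matches the lower bound, so 6 is optimal.

6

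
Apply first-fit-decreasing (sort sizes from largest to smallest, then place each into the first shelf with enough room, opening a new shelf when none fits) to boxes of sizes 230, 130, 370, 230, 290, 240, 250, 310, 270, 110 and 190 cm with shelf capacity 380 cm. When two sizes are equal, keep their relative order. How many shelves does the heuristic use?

9

Sorted descending: 370, 310, 290, 270, 250, 240, 230, 230, 190, 130, 110.
  370 → shelf 1 (new)  [load 370/380]
  310 → shelf 2 (new)  [load 310/380]
  290 → shelf 3 (new)  [load 290/380]
  270 → shelf 4 (new)  [load 270/380]
  250 → shelf 5 (new)  [load 250/380]
  240 → shelf 6 (new)  [load 240/380]
  230 → shelf 7 (new)  [load 230/380]
  230 → shelf 8 (new)  [load 230/380]
  190 → shelf 9 (new)  [load 190/380]
  130 → shelf 5  [load 380/380]
  110 → shelf 4  [load 380/380]
9 shelves opened.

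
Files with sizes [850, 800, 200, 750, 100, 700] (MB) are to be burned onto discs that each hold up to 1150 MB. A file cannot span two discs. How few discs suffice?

4

Total = 850 + 800 + 750 + 700 + 200 + 100 = 3400 MB.
Lower bound: ⌈3400/1150⌉ = 3 discs.
Also, 4 files each exceed 575 MB, and no two of those can share a disc, so at least 4 discs are needed.
A packing using 4 discs:
  disc 1: 850 + 200 + 100 = 1150
  disc 2: 800 = 800
  disc 3: 750 = 750
  disc 4: 700 = 700
This matches the lower bound, so 4 is optimal.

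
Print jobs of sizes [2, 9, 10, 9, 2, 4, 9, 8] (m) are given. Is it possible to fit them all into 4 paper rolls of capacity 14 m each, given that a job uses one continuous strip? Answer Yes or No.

No

Total = 53 m; ⌈53/14⌉ = 4.
5 print jobs each exceed half the capacity and cannot share a roll, forcing at least 5 paper rolls.
At least 5 paper rolls are required, but only 4 are allowed.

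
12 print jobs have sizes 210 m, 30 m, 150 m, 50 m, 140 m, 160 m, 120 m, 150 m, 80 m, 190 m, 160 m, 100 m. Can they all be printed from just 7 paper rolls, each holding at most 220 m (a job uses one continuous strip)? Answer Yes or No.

No

Total = 1540 m; ⌈1540/220⌉ = 7.
8 print jobs each exceed half the capacity and cannot share a roll, forcing at least 8 paper rolls.
At least 8 paper rolls are required, but only 7 are allowed.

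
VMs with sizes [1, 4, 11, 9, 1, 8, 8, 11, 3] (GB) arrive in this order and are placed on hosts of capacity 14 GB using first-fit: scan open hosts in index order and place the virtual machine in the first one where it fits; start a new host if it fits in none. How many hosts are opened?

5

  1 → host 1 (new)  [load 1/14]
  4 → host 1  [load 5/14]
  11 → host 2 (new)  [load 11/14]
  9 → host 1  [load 14/14]
  1 → host 2  [load 12/14]
  8 → host 3 (new)  [load 8/14]
  8 → host 4 (new)  [load 8/14]
  11 → host 5 (new)  [load 11/14]
  3 → host 3  [load 11/14]
5 hosts opened.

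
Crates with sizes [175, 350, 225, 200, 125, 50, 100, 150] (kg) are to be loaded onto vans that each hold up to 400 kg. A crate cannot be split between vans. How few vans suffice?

4

Total = 350 + 225 + 200 + 175 + 150 + 125 + 100 + 50 = 1375 kg.
Lower bound: ⌈1375/400⌉ = 4 vans.
A packing using 4 vans:
  van 1: 350 + 50 = 400
  van 2: 225 + 175 = 400
  van 3: 200 + 150 = 350
  van 4: 125 + 100 = 225
This matches the lower bound, so 4 is optimal.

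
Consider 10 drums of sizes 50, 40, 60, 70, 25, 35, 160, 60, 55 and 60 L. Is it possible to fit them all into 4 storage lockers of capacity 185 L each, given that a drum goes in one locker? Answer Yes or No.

Yes

A valid assignment using 4 storage lockers:
  locker 1: 160 + 25 = 185
  locker 2: 70 + 60 + 55 = 185
  locker 3: 60 + 60 + 50 = 170
  locker 4: 40 + 35 = 75
Every load is within 185 L, so 4 storage lockers suffice.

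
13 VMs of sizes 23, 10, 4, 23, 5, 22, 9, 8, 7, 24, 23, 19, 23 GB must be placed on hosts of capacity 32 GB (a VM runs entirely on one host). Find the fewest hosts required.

Total = 24 + 23 + 23 + 23 + 23 + 22 + 19 + 10 + 9 + 8 + 7 + 5 + 4 = 200 GB.
Lower bound: ⌈200/32⌉ = 7 hosts.
A packing using 7 hosts:
  host 1: 24 + 8 = 32
  host 2: 23 + 9 = 32
  host 3: 23 + 7 = 30
  host 4: 23 + 5 + 4 = 32
  host 5: 23 = 23
  host 6: 22 + 10 = 32
  host 7: 19 = 19
This matches the lower bound, so 7 is optimal.

7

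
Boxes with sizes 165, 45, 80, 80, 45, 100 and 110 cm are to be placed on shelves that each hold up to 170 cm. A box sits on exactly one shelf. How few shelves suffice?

Total = 165 + 110 + 100 + 80 + 80 + 45 + 45 = 625 cm.
Lower bound: ⌈625/170⌉ = 4 shelves.
A packing using 4 shelves:
  shelf 1: 165 = 165
  shelf 2: 110 + 45 = 155
  shelf 3: 100 + 45 = 145
  shelf 4: 80 + 80 = 160
This matches the lower bound, so 4 is optimal.

4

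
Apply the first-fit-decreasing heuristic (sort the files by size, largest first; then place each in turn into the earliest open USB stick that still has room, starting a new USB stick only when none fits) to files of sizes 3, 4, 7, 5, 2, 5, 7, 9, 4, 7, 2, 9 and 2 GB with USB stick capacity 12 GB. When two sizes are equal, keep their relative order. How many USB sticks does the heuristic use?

6

Sorted descending: 9, 9, 7, 7, 7, 5, 5, 4, 4, 3, 2, 2, 2.
  9 → USB stick 1 (new)  [load 9/12]
  9 → USB stick 2 (new)  [load 9/12]
  7 → USB stick 3 (new)  [load 7/12]
  7 → USB stick 4 (new)  [load 7/12]
  7 → USB stick 5 (new)  [load 7/12]
  5 → USB stick 3  [load 12/12]
  5 → USB stick 4  [load 12/12]
  4 → USB stick 5  [load 11/12]
  4 → USB stick 6 (new)  [load 4/12]
  3 → USB stick 1  [load 12/12]
  2 → USB stick 2  [load 11/12]
  2 → USB stick 6  [load 6/12]
  2 → USB stick 6  [load 8/12]
6 USB sticks opened.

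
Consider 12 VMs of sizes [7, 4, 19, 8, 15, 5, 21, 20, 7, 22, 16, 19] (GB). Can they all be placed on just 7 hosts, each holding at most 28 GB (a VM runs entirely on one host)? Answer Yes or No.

A valid assignment using 7 hosts:
  host 1: 22 + 5 = 27
  host 2: 21 + 7 = 28
  host 3: 20 + 8 = 28
  host 4: 19 + 7 = 26
  host 5: 19 + 4 = 23
  host 6: 16 = 16
  host 7: 15 = 15
Every load is within 28 GB, so 7 hosts suffice.

Yes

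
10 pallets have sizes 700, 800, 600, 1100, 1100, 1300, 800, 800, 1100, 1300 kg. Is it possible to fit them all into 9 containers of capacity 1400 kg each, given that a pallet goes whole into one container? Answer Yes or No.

Yes

A valid assignment using 9 containers:
  container 1: 1300 = 1300
  container 2: 1300 = 1300
  container 3: 1100 = 1100
  container 4: 1100 = 1100
  container 5: 1100 = 1100
  container 6: 800 + 600 = 1400
  container 7: 800 = 800
  container 8: 800 = 800
  container 9: 700 = 700
Every load is within 1400 kg, so 9 containers suffice.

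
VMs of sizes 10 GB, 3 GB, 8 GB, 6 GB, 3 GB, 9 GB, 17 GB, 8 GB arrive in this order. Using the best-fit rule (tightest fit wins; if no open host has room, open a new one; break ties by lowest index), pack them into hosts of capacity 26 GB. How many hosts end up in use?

  10 → host 1 (new)  [load 10/26]
  3 → host 1  [load 13/26]
  8 → host 1  [load 21/26]
  6 → host 2 (new)  [load 6/26]
  3 → host 1  [load 24/26]
  9 → host 2  [load 15/26]
  17 → host 3 (new)  [load 17/26]
  8 → host 3  [load 25/26]
3 hosts opened.

3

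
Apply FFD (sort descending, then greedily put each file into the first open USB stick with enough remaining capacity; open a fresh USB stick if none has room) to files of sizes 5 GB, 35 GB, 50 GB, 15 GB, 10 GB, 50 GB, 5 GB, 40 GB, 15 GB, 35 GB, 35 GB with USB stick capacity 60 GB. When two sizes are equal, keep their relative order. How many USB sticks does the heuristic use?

6

Sorted descending: 50, 50, 40, 35, 35, 35, 15, 15, 10, 5, 5.
  50 → USB stick 1 (new)  [load 50/60]
  50 → USB stick 2 (new)  [load 50/60]
  40 → USB stick 3 (new)  [load 40/60]
  35 → USB stick 4 (new)  [load 35/60]
  35 → USB stick 5 (new)  [load 35/60]
  35 → USB stick 6 (new)  [load 35/60]
  15 → USB stick 3  [load 55/60]
  15 → USB stick 4  [load 50/60]
  10 → USB stick 1  [load 60/60]
  5 → USB stick 2  [load 55/60]
  5 → USB stick 2  [load 60/60]
6 USB sticks opened.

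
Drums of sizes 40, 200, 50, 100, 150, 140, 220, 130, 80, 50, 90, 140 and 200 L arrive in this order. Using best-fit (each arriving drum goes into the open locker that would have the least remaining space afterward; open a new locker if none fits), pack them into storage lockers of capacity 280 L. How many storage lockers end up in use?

7

  40 → locker 1 (new)  [load 40/280]
  200 → locker 1  [load 240/280]
  50 → locker 2 (new)  [load 50/280]
  100 → locker 2  [load 150/280]
  150 → locker 3 (new)  [load 150/280]
  140 → locker 4 (new)  [load 140/280]
  220 → locker 5 (new)  [load 220/280]
  130 → locker 2  [load 280/280]
  80 → locker 3  [load 230/280]
  50 → locker 3  [load 280/280]
  90 → locker 4  [load 230/280]
  140 → locker 6 (new)  [load 140/280]
  200 → locker 7 (new)  [load 200/280]
7 storage lockers opened.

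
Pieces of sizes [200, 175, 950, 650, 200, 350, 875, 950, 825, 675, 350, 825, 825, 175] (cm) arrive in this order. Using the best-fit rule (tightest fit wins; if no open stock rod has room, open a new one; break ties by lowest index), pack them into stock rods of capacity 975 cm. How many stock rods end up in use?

  200 → stock rod 1 (new)  [load 200/975]
  175 → stock rod 1  [load 375/975]
  950 → stock rod 2 (new)  [load 950/975]
  650 → stock rod 3 (new)  [load 650/975]
  200 → stock rod 3  [load 850/975]
  350 → stock rod 1  [load 725/975]
  875 → stock rod 4 (new)  [load 875/975]
  950 → stock rod 5 (new)  [load 950/975]
  825 → stock rod 6 (new)  [load 825/975]
  675 → stock rod 7 (new)  [load 675/975]
  350 → stock rod 8 (new)  [load 350/975]
  825 → stock rod 9 (new)  [load 825/975]
  825 → stock rod 10 (new)  [load 825/975]
  175 → stock rod 1  [load 900/975]
10 stock rods opened.

10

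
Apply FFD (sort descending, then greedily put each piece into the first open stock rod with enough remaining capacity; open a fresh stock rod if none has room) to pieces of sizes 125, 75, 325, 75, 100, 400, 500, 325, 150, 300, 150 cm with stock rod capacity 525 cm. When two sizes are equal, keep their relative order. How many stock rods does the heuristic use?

6

Sorted descending: 500, 400, 325, 325, 300, 150, 150, 125, 100, 75, 75.
  500 → stock rod 1 (new)  [load 500/525]
  400 → stock rod 2 (new)  [load 400/525]
  325 → stock rod 3 (new)  [load 325/525]
  325 → stock rod 4 (new)  [load 325/525]
  300 → stock rod 5 (new)  [load 300/525]
  150 → stock rod 3  [load 475/525]
  150 → stock rod 4  [load 475/525]
  125 → stock rod 2  [load 525/525]
  100 → stock rod 5  [load 400/525]
  75 → stock rod 5  [load 475/525]
  75 → stock rod 6 (new)  [load 75/525]
6 stock rods opened.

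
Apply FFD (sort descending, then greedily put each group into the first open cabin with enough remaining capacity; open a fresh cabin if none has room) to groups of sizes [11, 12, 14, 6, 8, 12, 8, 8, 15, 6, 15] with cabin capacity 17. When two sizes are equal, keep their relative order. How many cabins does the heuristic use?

Sorted descending: 15, 15, 14, 12, 12, 11, 8, 8, 8, 6, 6.
  15 → cabin 1 (new)  [load 15/17]
  15 → cabin 2 (new)  [load 15/17]
  14 → cabin 3 (new)  [load 14/17]
  12 → cabin 4 (new)  [load 12/17]
  12 → cabin 5 (new)  [load 12/17]
  11 → cabin 6 (new)  [load 11/17]
  8 → cabin 7 (new)  [load 8/17]
  8 → cabin 7  [load 16/17]
  8 → cabin 8 (new)  [load 8/17]
  6 → cabin 6  [load 17/17]
  6 → cabin 8  [load 14/17]
8 cabins opened.

8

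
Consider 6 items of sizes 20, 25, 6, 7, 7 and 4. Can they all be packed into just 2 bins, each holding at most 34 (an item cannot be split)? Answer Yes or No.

Total = 69; ⌈69/34⌉ = 3.
At least 3 bins are required, but only 2 are allowed.

No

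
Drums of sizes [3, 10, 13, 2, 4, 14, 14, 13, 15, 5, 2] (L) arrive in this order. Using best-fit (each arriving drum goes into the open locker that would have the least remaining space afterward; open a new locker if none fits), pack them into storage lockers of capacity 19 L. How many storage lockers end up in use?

  3 → locker 1 (new)  [load 3/19]
  10 → locker 1  [load 13/19]
  13 → locker 2 (new)  [load 13/19]
  2 → locker 1  [load 15/19]
  4 → locker 1  [load 19/19]
  14 → locker 3 (new)  [load 14/19]
  14 → locker 4 (new)  [load 14/19]
  13 → locker 5 (new)  [load 13/19]
  15 → locker 6 (new)  [load 15/19]
  5 → locker 3  [load 19/19]
  2 → locker 6  [load 17/19]
6 storage lockers opened.

6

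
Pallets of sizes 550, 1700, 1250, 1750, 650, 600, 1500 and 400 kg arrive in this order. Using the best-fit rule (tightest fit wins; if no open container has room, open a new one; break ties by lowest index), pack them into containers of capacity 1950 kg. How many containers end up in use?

  550 → container 1 (new)  [load 550/1950]
  1700 → container 2 (new)  [load 1700/1950]
  1250 → container 1  [load 1800/1950]
  1750 → container 3 (new)  [load 1750/1950]
  650 → container 4 (new)  [load 650/1950]
  600 → container 4  [load 1250/1950]
  1500 → container 5 (new)  [load 1500/1950]
  400 → container 5  [load 1900/1950]
5 containers opened.

5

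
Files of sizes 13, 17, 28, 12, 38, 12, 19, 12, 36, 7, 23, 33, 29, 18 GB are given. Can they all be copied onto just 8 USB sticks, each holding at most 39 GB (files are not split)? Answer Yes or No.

No

Total = 297 GB; ⌈297/39⌉ = 8.
The bound of 8 does not rule out 8, but exhaustive search shows no assignment into 8 USB sticks of capacity 39 GB exists — the minimum is 9.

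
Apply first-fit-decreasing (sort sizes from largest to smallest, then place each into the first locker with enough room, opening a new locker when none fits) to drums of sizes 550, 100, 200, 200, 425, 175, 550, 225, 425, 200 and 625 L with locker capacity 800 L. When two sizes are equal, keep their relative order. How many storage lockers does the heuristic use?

5

Sorted descending: 625, 550, 550, 425, 425, 225, 200, 200, 200, 175, 100.
  625 → locker 1 (new)  [load 625/800]
  550 → locker 2 (new)  [load 550/800]
  550 → locker 3 (new)  [load 550/800]
  425 → locker 4 (new)  [load 425/800]
  425 → locker 5 (new)  [load 425/800]
  225 → locker 2  [load 775/800]
  200 → locker 3  [load 750/800]
  200 → locker 4  [load 625/800]
  200 → locker 5  [load 625/800]
  175 → locker 1  [load 800/800]
  100 → locker 4  [load 725/800]
5 storage lockers opened.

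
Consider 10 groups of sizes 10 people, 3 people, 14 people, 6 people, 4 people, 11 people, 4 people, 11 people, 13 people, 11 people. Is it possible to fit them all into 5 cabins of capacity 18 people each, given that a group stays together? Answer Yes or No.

No

Total = 87 people; ⌈87/18⌉ = 5.
6 groups each exceed half the capacity and cannot share a cabin, forcing at least 6 cabins.
At least 6 cabins are required, but only 5 are allowed.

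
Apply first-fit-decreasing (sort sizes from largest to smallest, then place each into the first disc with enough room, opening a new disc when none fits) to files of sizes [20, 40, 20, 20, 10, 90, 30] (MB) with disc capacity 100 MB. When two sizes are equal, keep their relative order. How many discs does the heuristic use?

Sorted descending: 90, 40, 30, 20, 20, 20, 10.
  90 → disc 1 (new)  [load 90/100]
  40 → disc 2 (new)  [load 40/100]
  30 → disc 2  [load 70/100]
  20 → disc 2  [load 90/100]
  20 → disc 3 (new)  [load 20/100]
  20 → disc 3  [load 40/100]
  10 → disc 1  [load 100/100]
3 discs opened.

3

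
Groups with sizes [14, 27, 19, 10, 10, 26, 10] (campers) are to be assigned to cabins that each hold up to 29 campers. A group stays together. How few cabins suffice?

Total = 27 + 26 + 19 + 14 + 10 + 10 + 10 = 116 campers.
Lower bound: ⌈116/29⌉ = 4 cabins.
A packing using 5 cabins:
  cabin 1: 27 = 27
  cabin 2: 26 = 26
  cabin 3: 19 + 10 = 29
  cabin 4: 14 + 10 = 24
  cabin 5: 10 = 10
No arrangement into 4 cabins stays within capacity, so 5 is optimal.

5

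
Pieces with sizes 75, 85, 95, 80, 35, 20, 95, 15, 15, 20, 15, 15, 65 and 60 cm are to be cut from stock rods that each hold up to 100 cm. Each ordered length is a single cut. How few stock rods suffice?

Total = 95 + 95 + 85 + 80 + 75 + 65 + 60 + 35 + 20 + 20 + 15 + 15 + 15 + 15 = 690 cm.
Lower bound: ⌈690/100⌉ = 7 stock rods.
A packing using 8 stock rods:
  stock rod 1: 95 = 95
  stock rod 2: 95 = 95
  stock rod 3: 85 + 15 = 100
  stock rod 4: 80 + 20 = 100
  stock rod 5: 75 + 20 = 95
  stock rod 6: 65 + 35 = 100
  stock rod 7: 60 + 15 + 15 = 90
  stock rod 8: 15 = 15
No arrangement into 7 stock rods stays within capacity, so 8 is optimal.

8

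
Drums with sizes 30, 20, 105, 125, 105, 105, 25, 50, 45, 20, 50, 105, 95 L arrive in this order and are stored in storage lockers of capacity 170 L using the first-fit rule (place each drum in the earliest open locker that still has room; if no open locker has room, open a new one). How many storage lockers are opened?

  30 → locker 1 (new)  [load 30/170]
  20 → locker 1  [load 50/170]
  105 → locker 1  [load 155/170]
  125 → locker 2 (new)  [load 125/170]
  105 → locker 3 (new)  [load 105/170]
  105 → locker 4 (new)  [load 105/170]
  25 → locker 2  [load 150/170]
  50 → locker 3  [load 155/170]
  45 → locker 4  [load 150/170]
  20 → locker 2  [load 170/170]
  50 → locker 5 (new)  [load 50/170]
  105 → locker 5  [load 155/170]
  95 → locker 6 (new)  [load 95/170]
6 storage lockers opened.

6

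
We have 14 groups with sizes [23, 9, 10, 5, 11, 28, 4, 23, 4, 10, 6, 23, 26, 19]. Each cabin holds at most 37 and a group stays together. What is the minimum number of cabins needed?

6

Total = 28 + 26 + 23 + 23 + 23 + 19 + 11 + 10 + 10 + 9 + 6 + 5 + 4 + 4 = 201.
Lower bound: ⌈201/37⌉ = 6 cabins.
A packing using 6 cabins:
  cabin 1: 28 + 9 = 37
  cabin 2: 26 + 11 = 37
  cabin 3: 23 + 10 + 4 = 37
  cabin 4: 23 + 10 + 4 = 37
  cabin 5: 23 + 6 + 5 = 34
  cabin 6: 19 = 19
This matches the lower bound, so 6 is optimal.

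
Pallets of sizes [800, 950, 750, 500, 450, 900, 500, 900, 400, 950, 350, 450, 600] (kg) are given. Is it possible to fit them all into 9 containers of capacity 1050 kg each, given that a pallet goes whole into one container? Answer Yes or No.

No

Total = 8500 kg; ⌈8500/1050⌉ = 9.
The bound of 9 does not rule out 9, but exhaustive search shows no assignment into 9 containers of capacity 1050 kg exists — the minimum is 10.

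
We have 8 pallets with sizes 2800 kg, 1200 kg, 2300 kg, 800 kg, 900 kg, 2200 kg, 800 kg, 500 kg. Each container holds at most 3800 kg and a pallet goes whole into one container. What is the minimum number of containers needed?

4

Total = 2800 + 2300 + 2200 + 1200 + 900 + 800 + 800 + 500 = 11500 kg.
Lower bound: ⌈11500/3800⌉ = 4 containers.
A packing using 4 containers:
  container 1: 2800 + 900 = 3700
  container 2: 2300 + 1200 = 3500
  container 3: 2200 + 800 + 800 = 3800
  container 4: 500 = 500
This matches the lower bound, so 4 is optimal.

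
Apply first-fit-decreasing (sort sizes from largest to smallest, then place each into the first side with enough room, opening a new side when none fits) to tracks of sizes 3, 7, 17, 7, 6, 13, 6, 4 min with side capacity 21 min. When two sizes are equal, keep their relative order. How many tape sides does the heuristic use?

Sorted descending: 17, 13, 7, 7, 6, 6, 4, 3.
  17 → side 1 (new)  [load 17/21]
  13 → side 2 (new)  [load 13/21]
  7 → side 2  [load 20/21]
  7 → side 3 (new)  [load 7/21]
  6 → side 3  [load 13/21]
  6 → side 3  [load 19/21]
  4 → side 1  [load 21/21]
  3 → side 4 (new)  [load 3/21]
4 tape sides opened.

4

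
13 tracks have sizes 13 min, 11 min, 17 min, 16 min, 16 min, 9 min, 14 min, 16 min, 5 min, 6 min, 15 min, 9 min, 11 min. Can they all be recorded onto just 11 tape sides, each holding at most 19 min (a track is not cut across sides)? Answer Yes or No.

Yes

A valid assignment using 10 tape sides:
  side 1: 17 = 17
  side 2: 16 = 16
  side 3: 16 = 16
  side 4: 16 = 16
  side 5: 15 = 15
  side 6: 14 + 5 = 19
  side 7: 13 + 6 = 19
  side 8: 11 = 11
  side 9: 11 = 11
  side 10: 9 + 9 = 18
That uses only 10 ≤ 11, so 11 tape sides are enough.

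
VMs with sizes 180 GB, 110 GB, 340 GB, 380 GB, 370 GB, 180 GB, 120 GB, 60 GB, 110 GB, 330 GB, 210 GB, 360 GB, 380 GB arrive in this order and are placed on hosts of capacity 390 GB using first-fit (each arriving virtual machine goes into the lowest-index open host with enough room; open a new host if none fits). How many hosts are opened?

  180 → host 1 (new)  [load 180/390]
  110 → host 1  [load 290/390]
  340 → host 2 (new)  [load 340/390]
  380 → host 3 (new)  [load 380/390]
  370 → host 4 (new)  [load 370/390]
  180 → host 5 (new)  [load 180/390]
  120 → host 5  [load 300/390]
  60 → host 1  [load 350/390]
  110 → host 6 (new)  [load 110/390]
  330 → host 7 (new)  [load 330/390]
  210 → host 6  [load 320/390]
  360 → host 8 (new)  [load 360/390]
  380 → host 9 (new)  [load 380/390]
9 hosts opened.

9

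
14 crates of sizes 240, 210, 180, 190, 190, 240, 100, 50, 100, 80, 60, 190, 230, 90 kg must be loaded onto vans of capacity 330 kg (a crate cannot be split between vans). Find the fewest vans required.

Total = 240 + 240 + 230 + 210 + 190 + 190 + 190 + 180 + 100 + 100 + 90 + 80 + 60 + 50 = 2150 kg.
Lower bound: ⌈2150/330⌉ = 7 vans.
Also, 8 crates each exceed 165 kg, and no two of those can share a van, so at least 8 vans are needed.
A packing using 8 vans:
  van 1: 240 + 90 = 330
  van 2: 240 + 80 = 320
  van 3: 230 + 100 = 330
  van 4: 210 + 100 = 310
  van 5: 190 + 60 + 50 = 300
  van 6: 190 = 190
  van 7: 190 = 190
  van 8: 180 = 180
This matches the lower bound, so 8 is optimal.

8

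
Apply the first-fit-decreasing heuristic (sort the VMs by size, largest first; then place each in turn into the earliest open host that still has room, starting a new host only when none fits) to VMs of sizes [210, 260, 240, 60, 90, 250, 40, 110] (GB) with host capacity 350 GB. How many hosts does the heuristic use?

4

Sorted descending: 260, 250, 240, 210, 110, 90, 60, 40.
  260 → host 1 (new)  [load 260/350]
  250 → host 2 (new)  [load 250/350]
  240 → host 3 (new)  [load 240/350]
  210 → host 4 (new)  [load 210/350]
  110 → host 3  [load 350/350]
  90 → host 1  [load 350/350]
  60 → host 2  [load 310/350]
  40 → host 2  [load 350/350]
4 hosts opened.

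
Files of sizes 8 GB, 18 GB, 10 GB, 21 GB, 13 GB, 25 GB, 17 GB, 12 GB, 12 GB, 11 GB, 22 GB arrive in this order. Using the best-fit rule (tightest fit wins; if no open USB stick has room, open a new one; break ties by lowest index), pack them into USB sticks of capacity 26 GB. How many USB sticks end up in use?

  8 → USB stick 1 (new)  [load 8/26]
  18 → USB stick 1  [load 26/26]
  10 → USB stick 2 (new)  [load 10/26]
  21 → USB stick 3 (new)  [load 21/26]
  13 → USB stick 2  [load 23/26]
  25 → USB stick 4 (new)  [load 25/26]
  17 → USB stick 5 (new)  [load 17/26]
  12 → USB stick 6 (new)  [load 12/26]
  12 → USB stick 6  [load 24/26]
  11 → USB stick 7 (new)  [load 11/26]
  22 → USB stick 8 (new)  [load 22/26]
8 USB sticks opened.

8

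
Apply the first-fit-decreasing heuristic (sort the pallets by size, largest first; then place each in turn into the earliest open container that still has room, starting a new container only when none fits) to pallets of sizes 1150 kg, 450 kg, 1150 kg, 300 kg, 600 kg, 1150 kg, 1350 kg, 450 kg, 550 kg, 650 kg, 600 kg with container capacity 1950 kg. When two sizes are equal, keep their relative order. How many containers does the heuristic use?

5

Sorted descending: 1350, 1150, 1150, 1150, 650, 600, 600, 550, 450, 450, 300.
  1350 → container 1 (new)  [load 1350/1950]
  1150 → container 2 (new)  [load 1150/1950]
  1150 → container 3 (new)  [load 1150/1950]
  1150 → container 4 (new)  [load 1150/1950]
  650 → container 2  [load 1800/1950]
  600 → container 1  [load 1950/1950]
  600 → container 3  [load 1750/1950]
  550 → container 4  [load 1700/1950]
  450 → container 5 (new)  [load 450/1950]
  450 → container 5  [load 900/1950]
  300 → container 5  [load 1200/1950]
5 containers opened.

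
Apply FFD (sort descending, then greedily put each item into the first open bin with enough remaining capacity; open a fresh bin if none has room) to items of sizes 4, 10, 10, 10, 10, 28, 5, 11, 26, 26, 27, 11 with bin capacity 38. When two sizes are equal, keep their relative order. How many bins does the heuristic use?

Sorted descending: 28, 27, 26, 26, 11, 11, 10, 10, 10, 10, 5, 4.
  28 → bin 1 (new)  [load 28/38]
  27 → bin 2 (new)  [load 27/38]
  26 → bin 3 (new)  [load 26/38]
  26 → bin 4 (new)  [load 26/38]
  11 → bin 2  [load 38/38]
  11 → bin 3  [load 37/38]
  10 → bin 1  [load 38/38]
  10 → bin 4  [load 36/38]
  10 → bin 5 (new)  [load 10/38]
  10 → bin 5  [load 20/38]
  5 → bin 5  [load 25/38]
  4 → bin 5  [load 29/38]
5 bins opened.

5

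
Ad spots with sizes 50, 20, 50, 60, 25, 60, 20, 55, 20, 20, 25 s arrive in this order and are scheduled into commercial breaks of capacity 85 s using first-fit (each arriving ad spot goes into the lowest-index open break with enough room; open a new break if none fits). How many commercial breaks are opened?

  50 → break 1 (new)  [load 50/85]
  20 → break 1  [load 70/85]
  50 → break 2 (new)  [load 50/85]
  60 → break 3 (new)  [load 60/85]
  25 → break 2  [load 75/85]
  60 → break 4 (new)  [load 60/85]
  20 → break 3  [load 80/85]
  55 → break 5 (new)  [load 55/85]
  20 → break 4  [load 80/85]
  20 → break 5  [load 75/85]
  25 → break 6 (new)  [load 25/85]
6 commercial breaks opened.

6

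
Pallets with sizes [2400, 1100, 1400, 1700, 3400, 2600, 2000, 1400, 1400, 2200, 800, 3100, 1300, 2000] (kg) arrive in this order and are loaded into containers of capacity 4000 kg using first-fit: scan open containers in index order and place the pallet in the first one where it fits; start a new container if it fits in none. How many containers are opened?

  2400 → container 1 (new)  [load 2400/4000]
  1100 → container 1  [load 3500/4000]
  1400 → container 2 (new)  [load 1400/4000]
  1700 → container 2  [load 3100/4000]
  3400 → container 3 (new)  [load 3400/4000]
  2600 → container 4 (new)  [load 2600/4000]
  2000 → container 5 (new)  [load 2000/4000]
  1400 → container 4  [load 4000/4000]
  1400 → container 5  [load 3400/4000]
  2200 → container 6 (new)  [load 2200/4000]
  800 → container 2  [load 3900/4000]
  3100 → container 7 (new)  [load 3100/4000]
  1300 → container 6  [load 3500/4000]
  2000 → container 8 (new)  [load 2000/4000]
8 containers opened.

8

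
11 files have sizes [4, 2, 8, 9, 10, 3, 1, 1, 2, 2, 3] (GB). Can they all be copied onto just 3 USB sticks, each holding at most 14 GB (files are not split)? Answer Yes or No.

Total = 45 GB; ⌈45/14⌉ = 4.
At least 4 USB sticks are required, but only 3 are allowed.

No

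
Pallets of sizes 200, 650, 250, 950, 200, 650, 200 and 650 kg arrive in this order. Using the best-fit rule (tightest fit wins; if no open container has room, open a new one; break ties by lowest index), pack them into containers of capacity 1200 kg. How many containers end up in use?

  200 → container 1 (new)  [load 200/1200]
  650 → container 1  [load 850/1200]
  250 → container 1  [load 1100/1200]
  950 → container 2 (new)  [load 950/1200]
  200 → container 2  [load 1150/1200]
  650 → container 3 (new)  [load 650/1200]
  200 → container 3  [load 850/1200]
  650 → container 4 (new)  [load 650/1200]
4 containers opened.

4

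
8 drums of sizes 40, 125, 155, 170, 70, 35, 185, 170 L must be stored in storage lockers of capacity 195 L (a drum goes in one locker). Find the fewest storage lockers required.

Total = 185 + 170 + 170 + 155 + 125 + 70 + 40 + 35 = 950 L.
Lower bound: ⌈950/195⌉ = 5 storage lockers.
A packing using 6 storage lockers:
  locker 1: 185 = 185
  locker 2: 170 = 170
  locker 3: 170 = 170
  locker 4: 155 + 40 = 195
  locker 5: 125 + 70 = 195
  locker 6: 35 = 35
No arrangement into 5 storage lockers stays within capacity, so 6 is optimal.

6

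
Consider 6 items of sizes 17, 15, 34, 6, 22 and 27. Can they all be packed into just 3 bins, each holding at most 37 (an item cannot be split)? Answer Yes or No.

Total = 121; ⌈121/37⌉ = 4.
At least 4 bins are required, but only 3 are allowed.

No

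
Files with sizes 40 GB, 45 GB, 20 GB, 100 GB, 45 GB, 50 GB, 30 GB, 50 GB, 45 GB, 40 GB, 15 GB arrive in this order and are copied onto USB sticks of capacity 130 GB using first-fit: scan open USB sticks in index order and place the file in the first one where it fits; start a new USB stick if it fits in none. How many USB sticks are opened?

  40 → USB stick 1 (new)  [load 40/130]
  45 → USB stick 1  [load 85/130]
  20 → USB stick 1  [load 105/130]
  100 → USB stick 2 (new)  [load 100/130]
  45 → USB stick 3 (new)  [load 45/130]
  50 → USB stick 3  [load 95/130]
  30 → USB stick 2  [load 130/130]
  50 → USB stick 4 (new)  [load 50/130]
  45 → USB stick 4  [load 95/130]
  40 → USB stick 5 (new)  [load 40/130]
  15 → USB stick 1  [load 120/130]
5 USB sticks opened.

5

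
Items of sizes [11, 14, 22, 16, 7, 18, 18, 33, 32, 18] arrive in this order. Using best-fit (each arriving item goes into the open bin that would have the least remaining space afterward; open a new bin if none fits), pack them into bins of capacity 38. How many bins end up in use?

6

  11 → bin 1 (new)  [load 11/38]
  14 → bin 1  [load 25/38]
  22 → bin 2 (new)  [load 22/38]
  16 → bin 2  [load 38/38]
  7 → bin 1  [load 32/38]
  18 → bin 3 (new)  [load 18/38]
  18 → bin 3  [load 36/38]
  33 → bin 4 (new)  [load 33/38]
  32 → bin 5 (new)  [load 32/38]
  18 → bin 6 (new)  [load 18/38]
6 bins opened.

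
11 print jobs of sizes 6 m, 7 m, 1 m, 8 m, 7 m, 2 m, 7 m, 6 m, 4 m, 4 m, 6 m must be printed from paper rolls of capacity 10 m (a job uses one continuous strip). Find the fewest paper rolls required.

Total = 8 + 7 + 7 + 7 + 6 + 6 + 6 + 4 + 4 + 2 + 1 = 58 m.
Lower bound: ⌈58/10⌉ = 6 paper rolls.
Also, 7 print jobs each exceed 5 m, and no two of those can share a roll, so at least 7 paper rolls are needed.
A packing using 7 paper rolls:
  roll 1: 8 + 2 = 10
  roll 2: 7 + 1 = 8
  roll 3: 7 = 7
  roll 4: 7 = 7
  roll 5: 6 + 4 = 10
  roll 6: 6 + 4 = 10
  roll 7: 6 = 6
This matches the lower bound, so 7 is optimal.

7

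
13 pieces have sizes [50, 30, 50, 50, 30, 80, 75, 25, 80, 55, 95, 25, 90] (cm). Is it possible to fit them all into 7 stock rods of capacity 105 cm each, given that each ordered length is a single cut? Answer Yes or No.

No

Total = 735 cm; ⌈735/105⌉ = 7.
The bound of 7 does not rule out 7, but exhaustive search shows no assignment into 7 stock rods of capacity 105 cm exists — the minimum is 8.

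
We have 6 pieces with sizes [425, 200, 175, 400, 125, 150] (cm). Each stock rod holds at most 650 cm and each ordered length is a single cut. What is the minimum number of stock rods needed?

Total = 425 + 400 + 200 + 175 + 150 + 125 = 1475 cm.
Lower bound: ⌈1475/650⌉ = 3 stock rods.
A packing using 3 stock rods:
  stock rod 1: 425 + 200 = 625
  stock rod 2: 400 + 175 = 575
  stock rod 3: 150 + 125 = 275
This matches the lower bound, so 3 is optimal.

3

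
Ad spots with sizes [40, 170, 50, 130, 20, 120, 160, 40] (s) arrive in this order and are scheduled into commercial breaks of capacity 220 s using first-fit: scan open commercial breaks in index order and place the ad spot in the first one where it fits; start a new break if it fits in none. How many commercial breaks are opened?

  40 → break 1 (new)  [load 40/220]
  170 → break 1  [load 210/220]
  50 → break 2 (new)  [load 50/220]
  130 → break 2  [load 180/220]
  20 → break 2  [load 200/220]
  120 → break 3 (new)  [load 120/220]
  160 → break 4 (new)  [load 160/220]
  40 → break 3  [load 160/220]
4 commercial breaks opened.

4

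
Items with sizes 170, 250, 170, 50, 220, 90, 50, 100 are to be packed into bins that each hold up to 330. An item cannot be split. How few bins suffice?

4

Total = 250 + 220 + 170 + 170 + 100 + 90 + 50 + 50 = 1100.
Lower bound: ⌈1100/330⌉ = 4 bins.
A packing using 4 bins:
  bin 1: 250 + 50 = 300
  bin 2: 220 + 100 = 320
  bin 3: 170 + 90 + 50 = 310
  bin 4: 170 = 170
This matches the lower bound, so 4 is optimal.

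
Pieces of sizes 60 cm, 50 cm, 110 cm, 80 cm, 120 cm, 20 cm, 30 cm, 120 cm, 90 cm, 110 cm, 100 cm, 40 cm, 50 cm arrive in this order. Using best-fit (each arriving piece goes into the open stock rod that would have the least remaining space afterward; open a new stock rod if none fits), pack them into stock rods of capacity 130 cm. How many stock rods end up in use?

  60 → stock rod 1 (new)  [load 60/130]
  50 → stock rod 1  [load 110/130]
  110 → stock rod 2 (new)  [load 110/130]
  80 → stock rod 3 (new)  [load 80/130]
  120 → stock rod 4 (new)  [load 120/130]
  20 → stock rod 1  [load 130/130]
  30 → stock rod 3  [load 110/130]
  120 → stock rod 5 (new)  [load 120/130]
  90 → stock rod 6 (new)  [load 90/130]
  110 → stock rod 7 (new)  [load 110/130]
  100 → stock rod 8 (new)  [load 100/130]
  40 → stock rod 6  [load 130/130]
  50 → stock rod 9 (new)  [load 50/130]
9 stock rods opened.

9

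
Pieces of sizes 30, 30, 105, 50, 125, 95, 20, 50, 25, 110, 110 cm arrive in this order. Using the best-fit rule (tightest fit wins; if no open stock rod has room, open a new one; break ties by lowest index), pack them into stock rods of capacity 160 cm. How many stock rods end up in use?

  30 → stock rod 1 (new)  [load 30/160]
  30 → stock rod 1  [load 60/160]
  105 → stock rod 2 (new)  [load 105/160]
  50 → stock rod 2  [load 155/160]
  125 → stock rod 3 (new)  [load 125/160]
  95 → stock rod 1  [load 155/160]
  20 → stock rod 3  [load 145/160]
  50 → stock rod 4 (new)  [load 50/160]
  25 → stock rod 4  [load 75/160]
  110 → stock rod 5 (new)  [load 110/160]
  110 → stock rod 6 (new)  [load 110/160]
6 stock rods opened.

6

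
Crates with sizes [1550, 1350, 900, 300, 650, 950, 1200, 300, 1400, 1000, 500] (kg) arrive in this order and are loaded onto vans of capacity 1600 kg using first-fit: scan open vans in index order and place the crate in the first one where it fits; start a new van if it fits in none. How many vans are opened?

7

  1550 → van 1 (new)  [load 1550/1600]
  1350 → van 2 (new)  [load 1350/1600]
  900 → van 3 (new)  [load 900/1600]
  300 → van 3  [load 1200/1600]
  650 → van 4 (new)  [load 650/1600]
  950 → van 4  [load 1600/1600]
  1200 → van 5 (new)  [load 1200/1600]
  300 → van 3  [load 1500/1600]
  1400 → van 6 (new)  [load 1400/1600]
  1000 → van 7 (new)  [load 1000/1600]
  500 → van 7  [load 1500/1600]
7 vans opened.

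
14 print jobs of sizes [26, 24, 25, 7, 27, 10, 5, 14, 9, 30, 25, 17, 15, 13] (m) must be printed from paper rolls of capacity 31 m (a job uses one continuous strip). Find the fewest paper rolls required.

Total = 30 + 27 + 26 + 25 + 25 + 24 + 17 + 15 + 14 + 13 + 10 + 9 + 7 + 5 = 247 m.
Lower bound: ⌈247/31⌉ = 8 paper rolls.
A packing using 9 paper rolls:
  roll 1: 30 = 30
  roll 2: 27 = 27
  roll 3: 26 + 5 = 31
  roll 4: 25 = 25
  roll 5: 25 = 25
  roll 6: 24 + 7 = 31
  roll 7: 17 + 14 = 31
  roll 8: 15 + 13 = 28
  roll 9: 10 + 9 = 19
No arrangement into 8 paper rolls stays within capacity, so 9 is optimal.

9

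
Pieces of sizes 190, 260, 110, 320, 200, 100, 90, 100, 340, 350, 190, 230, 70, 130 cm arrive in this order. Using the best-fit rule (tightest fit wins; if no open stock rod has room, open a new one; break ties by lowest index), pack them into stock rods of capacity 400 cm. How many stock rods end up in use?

8

  190 → stock rod 1 (new)  [load 190/400]
  260 → stock rod 2 (new)  [load 260/400]
  110 → stock rod 2  [load 370/400]
  320 → stock rod 3 (new)  [load 320/400]
  200 → stock rod 1  [load 390/400]
  100 → stock rod 4 (new)  [load 100/400]
  90 → stock rod 4  [load 190/400]
  100 → stock rod 4  [load 290/400]
  340 → stock rod 5 (new)  [load 340/400]
  350 → stock rod 6 (new)  [load 350/400]
  190 → stock rod 7 (new)  [load 190/400]
  230 → stock rod 8 (new)  [load 230/400]
  70 → stock rod 3  [load 390/400]
  130 → stock rod 8  [load 360/400]
8 stock rods opened.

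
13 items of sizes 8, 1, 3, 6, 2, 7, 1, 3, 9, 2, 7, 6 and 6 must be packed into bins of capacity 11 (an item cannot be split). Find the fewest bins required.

Total = 9 + 8 + 7 + 7 + 6 + 6 + 6 + 3 + 3 + 2 + 2 + 1 + 1 = 61.
Lower bound: ⌈61/11⌉ = 6 bins.
Also, 7 items each exceed 11/2, and no two of those can share a bin, so at least 7 bins are needed.
A packing using 7 bins:
  bin 1: 9 + 2 = 11
  bin 2: 8 + 3 = 11
  bin 3: 7 + 3 + 1 = 11
  bin 4: 7 + 2 + 1 = 10
  bin 5: 6 = 6
  bin 6: 6 = 6
  bin 7: 6 = 6
This matches the lower bound, so 7 is optimal.

7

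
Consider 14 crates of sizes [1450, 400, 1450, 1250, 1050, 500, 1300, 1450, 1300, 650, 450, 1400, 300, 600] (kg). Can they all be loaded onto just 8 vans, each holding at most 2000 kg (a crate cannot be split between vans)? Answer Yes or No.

A valid assignment using 8 vans:
  van 1: 1450 + 500 = 1950
  van 2: 1450 + 450 = 1900
  van 3: 1450 + 400 = 1850
  van 4: 1400 + 600 = 2000
  van 5: 1300 + 650 = 1950
  van 6: 1300 + 300 = 1600
  van 7: 1250 = 1250
  van 8: 1050 = 1050
Every load is within 2000 kg, so 8 vans suffice.

Yes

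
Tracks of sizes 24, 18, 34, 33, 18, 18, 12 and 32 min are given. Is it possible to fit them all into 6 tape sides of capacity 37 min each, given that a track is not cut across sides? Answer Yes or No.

Yes

A valid assignment using 6 tape sides:
  side 1: 34 = 34
  side 2: 33 = 33
  side 3: 32 = 32
  side 4: 24 + 12 = 36
  side 5: 18 + 18 = 36
  side 6: 18 = 18
Every load is within 37 min, so 6 tape sides suffice.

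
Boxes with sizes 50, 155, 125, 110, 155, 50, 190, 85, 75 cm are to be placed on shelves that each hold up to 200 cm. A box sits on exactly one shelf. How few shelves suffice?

Total = 190 + 155 + 155 + 125 + 110 + 85 + 75 + 50 + 50 = 995 cm.
Lower bound: ⌈995/200⌉ = 5 shelves.
A packing using 6 shelves:
  shelf 1: 190 = 190
  shelf 2: 155 = 155
  shelf 3: 155 = 155
  shelf 4: 125 + 75 = 200
  shelf 5: 110 + 85 = 195
  shelf 6: 50 + 50 = 100
No arrangement into 5 shelves stays within capacity, so 6 is optimal.

6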